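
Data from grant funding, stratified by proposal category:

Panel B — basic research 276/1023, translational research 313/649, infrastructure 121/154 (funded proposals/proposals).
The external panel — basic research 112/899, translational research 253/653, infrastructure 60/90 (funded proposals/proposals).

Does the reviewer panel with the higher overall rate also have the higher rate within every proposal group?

Basic research: Panel B 276/1023 = 27.0%, the external panel 112/899 = 12.5% → Panel B
Translational research: Panel B 313/649 = 48.2%, the external panel 253/653 = 38.7% → Panel B
Infrastructure: Panel B 121/154 = 78.6%, the external panel 60/90 = 66.7% → Panel B
Overall: Panel B 710/1826 = 38.9%, the external panel 425/1642 = 25.9% → Panel B
Panel B wins overall and in every proposal group — no reversal.

Yes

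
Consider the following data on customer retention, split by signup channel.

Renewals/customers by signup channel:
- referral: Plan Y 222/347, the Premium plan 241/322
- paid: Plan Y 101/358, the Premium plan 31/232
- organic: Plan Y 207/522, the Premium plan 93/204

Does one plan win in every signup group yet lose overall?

No

Referral: Plan Y 222/347 = 64.0%, the Premium plan 241/322 = 74.8% → the Premium plan
Paid: Plan Y 101/358 = 28.2%, the Premium plan 31/232 = 13.4% → Plan Y
Organic: Plan Y 207/522 = 39.7%, the Premium plan 93/204 = 45.6% → the Premium plan
Overall: Plan Y 530/1227 = 43.2%, the Premium plan 365/758 = 48.2% → the Premium plan
Neither sweeps: Plan Y wins 1 of 3 groups, the Premium plan wins 2. The Premium plan wins overall but not every group — no Simpson reversal.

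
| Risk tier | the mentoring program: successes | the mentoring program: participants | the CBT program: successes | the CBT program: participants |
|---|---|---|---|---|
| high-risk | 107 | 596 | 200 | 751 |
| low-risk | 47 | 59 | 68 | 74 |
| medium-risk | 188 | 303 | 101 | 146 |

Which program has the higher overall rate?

the CBT program

High-risk: the mentoring program 107/596 = 18.0%, the CBT program 200/751 = 26.6% → the CBT program
Low-risk: the mentoring program 47/59 = 79.7%, the CBT program 68/74 = 91.9% → the CBT program
Medium-risk: the mentoring program 188/303 = 62.0%, the CBT program 101/146 = 69.2% → the CBT program
Overall: the mentoring program 342/958 = 35.7%, the CBT program 369/971 = 38.0% → the CBT program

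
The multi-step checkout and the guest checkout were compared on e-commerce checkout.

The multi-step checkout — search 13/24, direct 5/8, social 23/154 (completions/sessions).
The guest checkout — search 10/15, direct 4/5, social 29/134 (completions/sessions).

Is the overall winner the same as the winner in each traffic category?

Yes

Search: the multi-step checkout 13/24 = 54.2%, the guest checkout 10/15 = 66.7% → the guest checkout
Direct: the multi-step checkout 5/8 = 62.5%, the guest checkout 4/5 = 80.0% → the guest checkout
Social: the multi-step checkout 23/154 = 14.9%, the guest checkout 29/134 = 21.6% → the guest checkout
Overall: the multi-step checkout 41/186 = 22.0%, the guest checkout 43/154 = 27.9% → the guest checkout
The guest checkout wins overall and in every traffic group — no reversal.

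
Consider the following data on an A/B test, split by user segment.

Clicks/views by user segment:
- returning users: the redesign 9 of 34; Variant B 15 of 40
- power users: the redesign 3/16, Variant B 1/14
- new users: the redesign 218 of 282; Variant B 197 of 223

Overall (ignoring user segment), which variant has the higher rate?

Returning users: the redesign 9/34 = 26.5%, Variant B 15/40 = 37.5% → Variant B
Power users: the redesign 3/16 = 18.8%, Variant B 1/14 = 7.1% → the redesign
New users: the redesign 218/282 = 77.3%, Variant B 197/223 = 88.3% → Variant B
Overall: the redesign 230/332 = 69.3%, Variant B 213/277 = 76.9% → Variant B
(Neither sweeps every user group, but Variant B has the higher pooled rate.)

Variant B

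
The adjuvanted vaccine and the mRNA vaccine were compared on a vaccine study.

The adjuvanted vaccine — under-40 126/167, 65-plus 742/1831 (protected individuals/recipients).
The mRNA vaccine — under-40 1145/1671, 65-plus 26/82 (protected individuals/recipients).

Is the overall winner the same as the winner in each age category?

Under-40: the adjuvanted vaccine 126/167 = 75.4%, the mRNA vaccine 1145/1671 = 68.5% → the adjuvanted vaccine
65-plus: the adjuvanted vaccine 742/1831 = 40.5%, the mRNA vaccine 26/82 = 31.7% → the adjuvanted vaccine
Overall: the adjuvanted vaccine 868/1998 = 43.4%, the mRNA vaccine 1171/1753 = 66.8% → the mRNA vaccine
The adjuvanted vaccine wins each age group but the mRNA vaccine wins overall — the comparison reverses. The adjuvanted vaccine's recipients skew toward 65-plus, which has a lower base rate.

No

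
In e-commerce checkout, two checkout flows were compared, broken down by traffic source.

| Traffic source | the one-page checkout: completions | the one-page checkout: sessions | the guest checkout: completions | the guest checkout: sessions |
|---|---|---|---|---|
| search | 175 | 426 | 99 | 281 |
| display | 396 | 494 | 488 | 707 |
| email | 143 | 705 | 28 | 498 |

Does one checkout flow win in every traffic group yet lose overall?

No

Search: the one-page checkout 175/426 = 41.1%, the guest checkout 99/281 = 35.2% → the one-page checkout
Display: the one-page checkout 396/494 = 80.2%, the guest checkout 488/707 = 69.0% → the one-page checkout
Email: the one-page checkout 143/705 = 20.3%, the guest checkout 28/498 = 5.6% → the one-page checkout
Overall: the one-page checkout 714/1625 = 43.9%, the guest checkout 615/1486 = 41.4% → the one-page checkout
The one-page checkout wins overall and in every traffic group — no reversal.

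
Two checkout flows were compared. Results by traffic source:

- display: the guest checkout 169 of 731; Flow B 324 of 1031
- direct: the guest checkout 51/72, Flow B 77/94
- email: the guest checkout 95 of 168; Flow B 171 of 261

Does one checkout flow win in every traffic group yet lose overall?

Display: the guest checkout 169/731 = 23.1%, Flow B 324/1031 = 31.4% → Flow B
Direct: the guest checkout 51/72 = 70.8%, Flow B 77/94 = 81.9% → Flow B
Email: the guest checkout 95/168 = 56.5%, Flow B 171/261 = 65.5% → Flow B
Overall: the guest checkout 315/971 = 32.4%, Flow B 572/1386 = 41.3% → Flow B
Flow B wins overall and in every traffic group — no reversal.

No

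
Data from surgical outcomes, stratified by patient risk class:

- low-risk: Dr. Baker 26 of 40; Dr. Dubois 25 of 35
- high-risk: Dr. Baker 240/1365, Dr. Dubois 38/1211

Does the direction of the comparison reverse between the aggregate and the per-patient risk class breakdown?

Low-risk: Dr. Baker 26/40 = 65.0%, Dr. Dubois 25/35 = 71.4% → Dr. Dubois
High-risk: Dr. Baker 240/1365 = 17.6%, Dr. Dubois 38/1211 = 3.1% → Dr. Baker
Overall: Dr. Baker 266/1405 = 18.9%, Dr. Dubois 63/1246 = 5.1% → Dr. Baker
Neither sweeps: Dr. Baker wins 1 of 2 groups, Dr. Dubois wins 1. Dr. Baker wins overall but not every group — no Simpson reversal.

No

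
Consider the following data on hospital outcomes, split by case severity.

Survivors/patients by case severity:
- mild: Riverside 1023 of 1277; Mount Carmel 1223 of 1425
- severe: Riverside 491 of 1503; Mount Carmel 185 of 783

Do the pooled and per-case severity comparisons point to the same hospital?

Mild: Riverside 1023/1277 = 80.1%, Mount Carmel 1223/1425 = 85.8% → Mount Carmel
Severe: Riverside 491/1503 = 32.7%, Mount Carmel 185/783 = 23.6% → Riverside
Overall: Riverside 1514/2780 = 54.5%, Mount Carmel 1408/2208 = 63.8% → Mount Carmel
Neither sweeps: Riverside wins 1 of 2 groups, Mount Carmel wins 1. Mount Carmel wins overall but not every group — no Simpson reversal.

No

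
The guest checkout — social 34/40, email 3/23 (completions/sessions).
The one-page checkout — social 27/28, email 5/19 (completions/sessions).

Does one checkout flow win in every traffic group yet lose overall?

No

Social: the guest checkout 34/40 = 85.0%, the one-page checkout 27/28 = 96.4% → the one-page checkout
Email: the guest checkout 3/23 = 13.0%, the one-page checkout 5/19 = 26.3% → the one-page checkout
Overall: the guest checkout 37/63 = 58.7%, the one-page checkout 32/47 = 68.1% → the one-page checkout
The one-page checkout wins overall and in every traffic group — no reversal.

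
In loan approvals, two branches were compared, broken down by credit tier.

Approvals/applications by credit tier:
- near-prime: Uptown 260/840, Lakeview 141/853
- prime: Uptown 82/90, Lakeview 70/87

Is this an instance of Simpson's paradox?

Near-prime: Uptown 260/840 = 31.0%, Lakeview 141/853 = 16.5% → Uptown
Prime: Uptown 82/90 = 91.1%, Lakeview 70/87 = 80.5% → Uptown
Overall: Uptown 342/930 = 36.8%, Lakeview 211/940 = 22.4% → Uptown
Uptown wins overall and in every credit group — no reversal.

No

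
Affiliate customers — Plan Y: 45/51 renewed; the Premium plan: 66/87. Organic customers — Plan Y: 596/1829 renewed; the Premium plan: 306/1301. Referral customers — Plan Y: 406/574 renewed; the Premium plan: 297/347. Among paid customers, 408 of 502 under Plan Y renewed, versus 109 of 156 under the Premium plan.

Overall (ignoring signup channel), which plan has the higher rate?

Affiliate: Plan Y 45/51 = 88.2%, the Premium plan 66/87 = 75.9% → Plan Y
Organic: Plan Y 596/1829 = 32.6%, the Premium plan 306/1301 = 23.5% → Plan Y
Referral: Plan Y 406/574 = 70.7%, the Premium plan 297/347 = 85.6% → the Premium plan
Paid: Plan Y 408/502 = 81.3%, the Premium plan 109/156 = 69.9% → Plan Y
Overall: Plan Y 1455/2956 = 49.2%, the Premium plan 778/1891 = 41.1% → Plan Y
(Neither sweeps every signup group, but Plan Y has the higher pooled rate.)

Plan Y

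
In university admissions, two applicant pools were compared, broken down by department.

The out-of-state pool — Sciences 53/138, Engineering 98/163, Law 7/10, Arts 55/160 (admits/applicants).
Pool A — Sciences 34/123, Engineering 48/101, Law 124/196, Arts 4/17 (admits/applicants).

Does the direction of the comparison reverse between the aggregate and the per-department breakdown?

Yes

Sciences: the out-of-state pool 53/138 = 38.4%, Pool A 34/123 = 27.6% → the out-of-state pool
Engineering: the out-of-state pool 98/163 = 60.1%, Pool A 48/101 = 47.5% → the out-of-state pool
Law: the out-of-state pool 7/10 = 70.0%, Pool A 124/196 = 63.3% → the out-of-state pool
Arts: the out-of-state pool 55/160 = 34.4%, Pool A 4/17 = 23.5% → the out-of-state pool
Overall: the out-of-state pool 213/471 = 45.2%, Pool A 210/437 = 48.1% → Pool A
The out-of-state pool wins each department group but Pool A wins overall — the comparison reverses. The out-of-state pool's applicants skew toward Arts, which has a lower base rate.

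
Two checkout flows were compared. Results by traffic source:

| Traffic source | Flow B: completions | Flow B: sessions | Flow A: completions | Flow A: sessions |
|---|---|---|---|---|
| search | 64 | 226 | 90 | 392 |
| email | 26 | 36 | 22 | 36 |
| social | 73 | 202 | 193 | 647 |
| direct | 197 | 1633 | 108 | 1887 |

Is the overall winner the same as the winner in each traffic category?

Yes

Search: Flow B 64/226 = 28.3%, Flow A 90/392 = 23.0% → Flow B
Email: Flow B 26/36 = 72.2%, Flow A 22/36 = 61.1% → Flow B
Social: Flow B 73/202 = 36.1%, Flow A 193/647 = 29.8% → Flow B
Direct: Flow B 197/1633 = 12.1%, Flow A 108/1887 = 5.7% → Flow B
Overall: Flow B 360/2097 = 17.2%, Flow A 413/2962 = 13.9% → Flow B
Flow B wins overall and in every traffic group — no reversal.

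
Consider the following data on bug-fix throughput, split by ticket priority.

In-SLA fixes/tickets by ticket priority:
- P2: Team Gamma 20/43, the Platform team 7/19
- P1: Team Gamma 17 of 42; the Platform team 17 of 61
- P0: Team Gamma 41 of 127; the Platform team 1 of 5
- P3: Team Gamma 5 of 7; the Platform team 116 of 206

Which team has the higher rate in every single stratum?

Team Gamma

P2: Team Gamma 20/43 = 46.5%, the Platform team 7/19 = 36.8% → Team Gamma
P1: Team Gamma 17/42 = 40.5%, the Platform team 17/61 = 27.9% → Team Gamma
P0: Team Gamma 41/127 = 32.3%, the Platform team 1/5 = 20.0% → Team Gamma
P3: Team Gamma 5/7 = 71.4%, the Platform team 116/206 = 56.3% → Team Gamma
Team Gamma has the higher rate in all 4 groups.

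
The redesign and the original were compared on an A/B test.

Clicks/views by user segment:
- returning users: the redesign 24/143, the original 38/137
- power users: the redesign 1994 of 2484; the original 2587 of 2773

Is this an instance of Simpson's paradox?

No

Returning users: the redesign 24/143 = 16.8%, the original 38/137 = 27.7% → the original
Power users: the redesign 1994/2484 = 80.3%, the original 2587/2773 = 93.3% → the original
Overall: the redesign 2018/2627 = 76.8%, the original 2625/2910 = 90.2% → the original
The original wins overall and in every user group — no reversal.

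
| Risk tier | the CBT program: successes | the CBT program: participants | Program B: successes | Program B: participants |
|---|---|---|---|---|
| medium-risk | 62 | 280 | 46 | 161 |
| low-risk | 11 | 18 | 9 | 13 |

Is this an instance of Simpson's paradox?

Medium-risk: the CBT program 62/280 = 22.1%, Program B 46/161 = 28.6% → Program B
Low-risk: the CBT program 11/18 = 61.1%, Program B 9/13 = 69.2% → Program B
Overall: the CBT program 73/298 = 24.5%, Program B 55/174 = 31.6% → Program B
Program B wins overall and in every risk group — no reversal.

No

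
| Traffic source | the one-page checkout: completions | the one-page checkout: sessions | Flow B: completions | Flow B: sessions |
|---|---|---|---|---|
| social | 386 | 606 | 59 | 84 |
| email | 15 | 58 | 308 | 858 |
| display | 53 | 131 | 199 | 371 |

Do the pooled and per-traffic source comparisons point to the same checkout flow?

Social: the one-page checkout 386/606 = 63.7%, Flow B 59/84 = 70.2% → Flow B
Email: the one-page checkout 15/58 = 25.9%, Flow B 308/858 = 35.9% → Flow B
Display: the one-page checkout 53/131 = 40.5%, Flow B 199/371 = 53.6% → Flow B
Overall: the one-page checkout 454/795 = 57.1%, Flow B 566/1313 = 43.1% → the one-page checkout
Flow B wins each traffic group but the one-page checkout wins overall — the comparison reverses. Flow B's sessions skew toward email, which has a lower base rate.

No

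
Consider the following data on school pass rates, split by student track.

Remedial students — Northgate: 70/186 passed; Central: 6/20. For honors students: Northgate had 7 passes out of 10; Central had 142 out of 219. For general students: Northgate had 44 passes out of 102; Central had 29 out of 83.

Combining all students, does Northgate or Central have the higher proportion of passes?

Remedial: Northgate 70/186 = 37.6%, Central 6/20 = 30.0% → Northgate
Honors: Northgate 7/10 = 70.0%, Central 142/219 = 64.8% → Northgate
General: Northgate 44/102 = 43.1%, Central 29/83 = 34.9% → Northgate
Overall: Northgate 121/298 = 40.6%, Central 177/322 = 55.0% → Central
(Northgate wins every student group but Central wins overall — Northgate's students skew toward the low-rate remedial group.)

Central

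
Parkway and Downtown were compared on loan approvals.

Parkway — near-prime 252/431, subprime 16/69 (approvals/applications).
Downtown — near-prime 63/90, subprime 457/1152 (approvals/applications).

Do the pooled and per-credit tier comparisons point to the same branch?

Near-prime: Parkway 252/431 = 58.5%, Downtown 63/90 = 70.0% → Downtown
Subprime: Parkway 16/69 = 23.2%, Downtown 457/1152 = 39.7% → Downtown
Overall: Parkway 268/500 = 53.6%, Downtown 520/1242 = 41.9% → Parkway
Downtown wins each credit group but Parkway wins overall — the comparison reverses. Downtown's applications skew toward subprime, which has a lower base rate.

No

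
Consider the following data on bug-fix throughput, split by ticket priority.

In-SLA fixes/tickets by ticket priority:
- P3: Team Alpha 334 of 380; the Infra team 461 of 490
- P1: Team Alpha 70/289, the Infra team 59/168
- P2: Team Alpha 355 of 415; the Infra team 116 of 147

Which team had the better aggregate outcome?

the Infra team

P3: Team Alpha 334/380 = 87.9%, the Infra team 461/490 = 94.1% → the Infra team
P1: Team Alpha 70/289 = 24.2%, the Infra team 59/168 = 35.1% → the Infra team
P2: Team Alpha 355/415 = 85.5%, the Infra team 116/147 = 78.9% → Team Alpha
Overall: Team Alpha 759/1084 = 70.0%, the Infra team 636/805 = 79.0% → the Infra team
(Neither sweeps every ticket group, but the Infra team has the higher pooled rate.)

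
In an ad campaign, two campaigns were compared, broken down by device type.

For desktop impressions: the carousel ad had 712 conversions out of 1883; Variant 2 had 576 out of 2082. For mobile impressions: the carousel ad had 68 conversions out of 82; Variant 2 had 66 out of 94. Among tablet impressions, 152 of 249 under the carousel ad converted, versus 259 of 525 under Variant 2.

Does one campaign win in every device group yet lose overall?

No

Desktop: the carousel ad 712/1883 = 37.8%, Variant 2 576/2082 = 27.7% → the carousel ad
Mobile: the carousel ad 68/82 = 82.9%, Variant 2 66/94 = 70.2% → the carousel ad
Tablet: the carousel ad 152/249 = 61.0%, Variant 2 259/525 = 49.3% → the carousel ad
Overall: the carousel ad 932/2214 = 42.1%, Variant 2 901/2701 = 33.4% → the carousel ad
The carousel ad wins overall and in every device group — no reversal.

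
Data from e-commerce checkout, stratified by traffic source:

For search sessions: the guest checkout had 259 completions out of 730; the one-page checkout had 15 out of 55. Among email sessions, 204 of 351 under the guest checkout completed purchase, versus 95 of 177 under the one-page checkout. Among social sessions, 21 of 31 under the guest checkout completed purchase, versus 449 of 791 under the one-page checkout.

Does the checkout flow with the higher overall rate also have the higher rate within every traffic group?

No

Search: the guest checkout 259/730 = 35.5%, the one-page checkout 15/55 = 27.3% → the guest checkout
Email: the guest checkout 204/351 = 58.1%, the one-page checkout 95/177 = 53.7% → the guest checkout
Social: the guest checkout 21/31 = 67.7%, the one-page checkout 449/791 = 56.8% → the guest checkout
Overall: the guest checkout 484/1112 = 43.5%, the one-page checkout 559/1023 = 54.6% → the one-page checkout
The guest checkout wins each traffic group but the one-page checkout wins overall — the comparison reverses. The guest checkout's sessions skew toward search, which has a lower base rate.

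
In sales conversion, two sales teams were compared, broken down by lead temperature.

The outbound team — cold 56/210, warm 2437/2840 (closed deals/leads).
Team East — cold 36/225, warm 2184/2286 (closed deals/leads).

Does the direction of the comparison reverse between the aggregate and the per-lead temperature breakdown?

Cold: the outbound team 56/210 = 26.7%, Team East 36/225 = 16.0% → the outbound team
Warm: the outbound team 2437/2840 = 85.8%, Team East 2184/2286 = 95.5% → Team East
Overall: the outbound team 2493/3050 = 81.7%, Team East 2220/2511 = 88.4% → Team East
Neither sweeps: the outbound team wins 1 of 2 groups, Team East wins 1. Team East wins overall but not every group — no Simpson reversal.

No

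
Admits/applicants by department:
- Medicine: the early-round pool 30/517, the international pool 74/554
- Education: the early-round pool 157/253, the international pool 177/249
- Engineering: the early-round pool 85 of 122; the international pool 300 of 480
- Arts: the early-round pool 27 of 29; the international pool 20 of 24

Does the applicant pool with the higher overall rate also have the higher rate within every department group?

Medicine: the early-round pool 30/517 = 5.8%, the international pool 74/554 = 13.4% → the international pool
Education: the early-round pool 157/253 = 62.1%, the international pool 177/249 = 71.1% → the international pool
Engineering: the early-round pool 85/122 = 69.7%, the international pool 300/480 = 62.5% → the early-round pool
Arts: the early-round pool 27/29 = 93.1%, the international pool 20/24 = 83.3% → the early-round pool
Overall: the early-round pool 299/921 = 32.5%, the international pool 571/1307 = 43.7% → the international pool
Neither sweeps: the early-round pool wins 2 of 4 groups, the international pool wins 2. The international pool wins overall but not every group — no Simpson reversal.

No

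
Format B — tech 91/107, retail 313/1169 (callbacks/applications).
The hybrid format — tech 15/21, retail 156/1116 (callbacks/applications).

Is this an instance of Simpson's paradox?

No

Tech: Format B 91/107 = 85.0%, the hybrid format 15/21 = 71.4% → Format B
Retail: Format B 313/1169 = 26.8%, the hybrid format 156/1116 = 14.0% → Format B
Overall: Format B 404/1276 = 31.7%, the hybrid format 171/1137 = 15.0% → Format B
Format B wins overall and in every industry group — no reversal.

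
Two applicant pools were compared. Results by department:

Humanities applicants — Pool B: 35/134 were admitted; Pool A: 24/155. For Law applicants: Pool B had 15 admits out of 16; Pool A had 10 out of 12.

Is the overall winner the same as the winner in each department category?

Humanities: Pool B 35/134 = 26.1%, Pool A 24/155 = 15.5% → Pool B
Law: Pool B 15/16 = 93.8%, Pool A 10/12 = 83.3% → Pool B
Overall: Pool B 50/150 = 33.3%, Pool A 34/167 = 20.4% → Pool B
Pool B wins overall and in every department group — no reversal.

Yes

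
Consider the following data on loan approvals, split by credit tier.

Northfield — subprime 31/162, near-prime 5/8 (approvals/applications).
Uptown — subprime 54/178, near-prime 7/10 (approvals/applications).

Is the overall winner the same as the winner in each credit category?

Yes

Subprime: Northfield 31/162 = 19.1%, Uptown 54/178 = 30.3% → Uptown
Near-prime: Northfield 5/8 = 62.5%, Uptown 7/10 = 70.0% → Uptown
Overall: Northfield 36/170 = 21.2%, Uptown 61/188 = 32.4% → Uptown
Uptown wins overall and in every credit group — no reversal.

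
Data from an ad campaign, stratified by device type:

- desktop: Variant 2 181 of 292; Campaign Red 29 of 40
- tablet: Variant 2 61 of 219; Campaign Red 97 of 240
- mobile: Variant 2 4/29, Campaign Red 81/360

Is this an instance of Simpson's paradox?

Desktop: Variant 2 181/292 = 62.0%, Campaign Red 29/40 = 72.5% → Campaign Red
Tablet: Variant 2 61/219 = 27.9%, Campaign Red 97/240 = 40.4% → Campaign Red
Mobile: Variant 2 4/29 = 13.8%, Campaign Red 81/360 = 22.5% → Campaign Red
Overall: Variant 2 246/540 = 45.6%, Campaign Red 207/640 = 32.3% → Variant 2
Campaign Red wins each device group but Variant 2 wins overall — the comparison reverses. Campaign Red's impressions skew toward mobile, which has a lower base rate.

Yes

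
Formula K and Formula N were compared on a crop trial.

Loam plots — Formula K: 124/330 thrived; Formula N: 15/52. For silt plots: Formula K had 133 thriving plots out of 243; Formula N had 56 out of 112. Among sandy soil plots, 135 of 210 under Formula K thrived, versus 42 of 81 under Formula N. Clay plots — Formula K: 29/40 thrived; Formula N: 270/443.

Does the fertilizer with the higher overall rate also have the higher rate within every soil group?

No

Loam: Formula K 124/330 = 37.6%, Formula N 15/52 = 28.8% → Formula K
Silt: Formula K 133/243 = 54.7%, Formula N 56/112 = 50.0% → Formula K
Sandy soil: Formula K 135/210 = 64.3%, Formula N 42/81 = 51.9% → Formula K
Clay: Formula K 29/40 = 72.5%, Formula N 270/443 = 60.9% → Formula K
Overall: Formula K 421/823 = 51.2%, Formula N 383/688 = 55.7% → Formula N
Formula K wins each soil group but Formula N wins overall — the comparison reverses. Formula K's plots skew toward loam, which has a lower base rate.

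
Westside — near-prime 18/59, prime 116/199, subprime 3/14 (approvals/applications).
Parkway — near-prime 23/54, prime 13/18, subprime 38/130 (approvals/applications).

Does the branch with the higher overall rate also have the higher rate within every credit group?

Near-prime: Westside 18/59 = 30.5%, Parkway 23/54 = 42.6% → Parkway
Prime: Westside 116/199 = 58.3%, Parkway 13/18 = 72.2% → Parkway
Subprime: Westside 3/14 = 21.4%, Parkway 38/130 = 29.2% → Parkway
Overall: Westside 137/272 = 50.4%, Parkway 74/202 = 36.6% → Westside
Parkway wins each credit group but Westside wins overall — the comparison reverses. Parkway's applications skew toward subprime, which has a lower base rate.

No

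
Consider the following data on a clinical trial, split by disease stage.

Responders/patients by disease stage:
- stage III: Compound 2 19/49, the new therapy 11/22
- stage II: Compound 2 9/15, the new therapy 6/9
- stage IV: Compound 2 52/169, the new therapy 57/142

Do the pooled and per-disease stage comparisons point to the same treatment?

Yes

Stage III: Compound 2 19/49 = 38.8%, the new therapy 11/22 = 50.0% → the new therapy
Stage II: Compound 2 9/15 = 60.0%, the new therapy 6/9 = 66.7% → the new therapy
Stage IV: Compound 2 52/169 = 30.8%, the new therapy 57/142 = 40.1% → the new therapy
Overall: Compound 2 80/233 = 34.3%, the new therapy 74/173 = 42.8% → the new therapy
The new therapy wins overall and in every disease group — no reversal.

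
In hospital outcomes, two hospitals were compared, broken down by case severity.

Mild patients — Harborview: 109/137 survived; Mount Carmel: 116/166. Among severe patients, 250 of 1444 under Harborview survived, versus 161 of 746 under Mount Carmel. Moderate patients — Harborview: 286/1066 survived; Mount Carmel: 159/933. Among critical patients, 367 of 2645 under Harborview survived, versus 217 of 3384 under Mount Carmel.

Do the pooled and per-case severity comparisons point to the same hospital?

No

Mild: Harborview 109/137 = 79.6%, Mount Carmel 116/166 = 69.9% → Harborview
Severe: Harborview 250/1444 = 17.3%, Mount Carmel 161/746 = 21.6% → Mount Carmel
Moderate: Harborview 286/1066 = 26.8%, Mount Carmel 159/933 = 17.0% → Harborview
Critical: Harborview 367/2645 = 13.9%, Mount Carmel 217/3384 = 6.4% → Harborview
Overall: Harborview 1012/5292 = 19.1%, Mount Carmel 653/5229 = 12.5% → Harborview
Neither sweeps: Harborview wins 3 of 4 groups, Mount Carmel wins 1. Harborview wins overall but not every group — no Simpson reversal.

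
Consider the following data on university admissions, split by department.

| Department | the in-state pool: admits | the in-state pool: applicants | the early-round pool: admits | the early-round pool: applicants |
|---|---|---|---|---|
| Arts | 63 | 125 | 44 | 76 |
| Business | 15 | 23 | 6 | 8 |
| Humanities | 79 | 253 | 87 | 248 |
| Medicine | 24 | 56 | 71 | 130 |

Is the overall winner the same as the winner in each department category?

Arts: the in-state pool 63/125 = 50.4%, the early-round pool 44/76 = 57.9% → the early-round pool
Business: the in-state pool 15/23 = 65.2%, the early-round pool 6/8 = 75.0% → the early-round pool
Humanities: the in-state pool 79/253 = 31.2%, the early-round pool 87/248 = 35.1% → the early-round pool
Medicine: the in-state pool 24/56 = 42.9%, the early-round pool 71/130 = 54.6% → the early-round pool
Overall: the in-state pool 181/457 = 39.6%, the early-round pool 208/462 = 45.0% → the early-round pool
The early-round pool wins overall and in every department group — no reversal.

Yes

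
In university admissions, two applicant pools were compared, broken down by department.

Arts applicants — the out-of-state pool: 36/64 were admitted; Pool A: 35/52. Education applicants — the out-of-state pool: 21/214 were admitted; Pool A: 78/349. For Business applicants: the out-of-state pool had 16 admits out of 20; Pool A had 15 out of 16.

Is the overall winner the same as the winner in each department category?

Arts: the out-of-state pool 36/64 = 56.2%, Pool A 35/52 = 67.3% → Pool A
Education: the out-of-state pool 21/214 = 9.8%, Pool A 78/349 = 22.3% → Pool A
Business: the out-of-state pool 16/20 = 80.0%, Pool A 15/16 = 93.8% → Pool A
Overall: the out-of-state pool 73/298 = 24.5%, Pool A 128/417 = 30.7% → Pool A
Pool A wins overall and in every department group — no reversal.

Yes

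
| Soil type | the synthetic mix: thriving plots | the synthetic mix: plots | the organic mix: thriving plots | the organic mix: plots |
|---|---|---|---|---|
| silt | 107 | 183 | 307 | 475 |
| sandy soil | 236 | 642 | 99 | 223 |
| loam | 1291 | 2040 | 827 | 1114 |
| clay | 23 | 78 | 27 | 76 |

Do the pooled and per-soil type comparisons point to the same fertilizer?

Yes

Silt: the synthetic mix 107/183 = 58.5%, the organic mix 307/475 = 64.6% → the organic mix
Sandy soil: the synthetic mix 236/642 = 36.8%, the organic mix 99/223 = 44.4% → the organic mix
Loam: the synthetic mix 1291/2040 = 63.3%, the organic mix 827/1114 = 74.2% → the organic mix
Clay: the synthetic mix 23/78 = 29.5%, the organic mix 27/76 = 35.5% → the organic mix
Overall: the synthetic mix 1657/2943 = 56.3%, the organic mix 1260/1888 = 66.7% → the organic mix
The organic mix wins overall and in every soil group — no reversal.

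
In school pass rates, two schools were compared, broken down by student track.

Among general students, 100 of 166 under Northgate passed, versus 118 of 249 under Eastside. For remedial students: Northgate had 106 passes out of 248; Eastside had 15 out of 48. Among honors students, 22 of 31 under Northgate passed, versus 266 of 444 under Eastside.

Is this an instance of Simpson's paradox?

Yes

General: Northgate 100/166 = 60.2%, Eastside 118/249 = 47.4% → Northgate
Remedial: Northgate 106/248 = 42.7%, Eastside 15/48 = 31.2% → Northgate
Honors: Northgate 22/31 = 71.0%, Eastside 266/444 = 59.9% → Northgate
Overall: Northgate 228/445 = 51.2%, Eastside 399/741 = 53.8% → Eastside
Northgate wins each student group but Eastside wins overall — the comparison reverses. Northgate's students skew toward remedial, which has a lower base rate.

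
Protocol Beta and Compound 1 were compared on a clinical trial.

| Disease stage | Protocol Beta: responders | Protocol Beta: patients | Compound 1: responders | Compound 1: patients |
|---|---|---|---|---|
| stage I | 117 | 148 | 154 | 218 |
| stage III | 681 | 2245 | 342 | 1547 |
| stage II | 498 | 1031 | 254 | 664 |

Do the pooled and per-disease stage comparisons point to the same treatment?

Yes

Stage I: Protocol Beta 117/148 = 79.1%, Compound 1 154/218 = 70.6% → Protocol Beta
Stage III: Protocol Beta 681/2245 = 30.3%, Compound 1 342/1547 = 22.1% → Protocol Beta
Stage II: Protocol Beta 498/1031 = 48.3%, Compound 1 254/664 = 38.3% → Protocol Beta
Overall: Protocol Beta 1296/3424 = 37.9%, Compound 1 750/2429 = 30.9% → Protocol Beta
Protocol Beta wins overall and in every disease group — no reversal.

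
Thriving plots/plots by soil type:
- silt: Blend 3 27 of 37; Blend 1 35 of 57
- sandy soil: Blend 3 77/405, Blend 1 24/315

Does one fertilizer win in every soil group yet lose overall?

Silt: Blend 3 27/37 = 73.0%, Blend 1 35/57 = 61.4% → Blend 3
Sandy soil: Blend 3 77/405 = 19.0%, Blend 1 24/315 = 7.6% → Blend 3
Overall: Blend 3 104/442 = 23.5%, Blend 1 59/372 = 15.9% → Blend 3
Blend 3 wins overall and in every soil group — no reversal.

No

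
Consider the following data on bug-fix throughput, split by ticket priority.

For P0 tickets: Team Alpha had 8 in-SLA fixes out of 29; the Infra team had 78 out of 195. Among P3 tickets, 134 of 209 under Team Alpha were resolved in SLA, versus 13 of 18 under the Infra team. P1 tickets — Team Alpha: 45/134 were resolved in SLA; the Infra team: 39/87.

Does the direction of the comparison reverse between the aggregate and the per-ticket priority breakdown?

P0: Team Alpha 8/29 = 27.6%, the Infra team 78/195 = 40.0% → the Infra team
P3: Team Alpha 134/209 = 64.1%, the Infra team 13/18 = 72.2% → the Infra team
P1: Team Alpha 45/134 = 33.6%, the Infra team 39/87 = 44.8% → the Infra team
Overall: Team Alpha 187/372 = 50.3%, the Infra team 130/300 = 43.3% → Team Alpha
The Infra team wins each ticket group but Team Alpha wins overall — the comparison reverses. The Infra team's tickets skew toward P0, which has a lower base rate.

Yes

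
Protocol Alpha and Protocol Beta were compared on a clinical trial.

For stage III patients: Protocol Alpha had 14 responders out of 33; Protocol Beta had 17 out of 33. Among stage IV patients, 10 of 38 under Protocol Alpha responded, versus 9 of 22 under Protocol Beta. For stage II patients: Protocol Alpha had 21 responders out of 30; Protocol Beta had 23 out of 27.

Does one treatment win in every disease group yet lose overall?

No

Stage III: Protocol Alpha 14/33 = 42.4%, Protocol Beta 17/33 = 51.5% → Protocol Beta
Stage IV: Protocol Alpha 10/38 = 26.3%, Protocol Beta 9/22 = 40.9% → Protocol Beta
Stage II: Protocol Alpha 21/30 = 70.0%, Protocol Beta 23/27 = 85.2% → Protocol Beta
Overall: Protocol Alpha 45/101 = 44.6%, Protocol Beta 49/82 = 59.8% → Protocol Beta
Protocol Beta wins overall and in every disease group — no reversal.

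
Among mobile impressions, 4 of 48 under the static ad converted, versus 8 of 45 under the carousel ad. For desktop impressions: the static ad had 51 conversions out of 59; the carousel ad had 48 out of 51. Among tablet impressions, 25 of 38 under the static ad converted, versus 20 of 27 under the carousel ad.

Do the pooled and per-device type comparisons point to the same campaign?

Yes

Mobile: the static ad 4/48 = 8.3%, the carousel ad 8/45 = 17.8% → the carousel ad
Desktop: the static ad 51/59 = 86.4%, the carousel ad 48/51 = 94.1% → the carousel ad
Tablet: the static ad 25/38 = 65.8%, the carousel ad 20/27 = 74.1% → the carousel ad
Overall: the static ad 80/145 = 55.2%, the carousel ad 76/123 = 61.8% → the carousel ad
The carousel ad wins overall and in every device group — no reversal.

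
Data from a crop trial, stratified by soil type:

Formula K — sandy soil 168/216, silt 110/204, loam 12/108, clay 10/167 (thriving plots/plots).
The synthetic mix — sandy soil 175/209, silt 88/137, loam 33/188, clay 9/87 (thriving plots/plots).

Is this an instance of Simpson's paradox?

Sandy soil: Formula K 168/216 = 77.8%, the synthetic mix 175/209 = 83.7% → the synthetic mix
Silt: Formula K 110/204 = 53.9%, the synthetic mix 88/137 = 64.2% → the synthetic mix
Loam: Formula K 12/108 = 11.1%, the synthetic mix 33/188 = 17.6% → the synthetic mix
Clay: Formula K 10/167 = 6.0%, the synthetic mix 9/87 = 10.3% → the synthetic mix
Overall: Formula K 300/695 = 43.2%, the synthetic mix 305/621 = 49.1% → the synthetic mix
The synthetic mix wins overall and in every soil group — no reversal.

No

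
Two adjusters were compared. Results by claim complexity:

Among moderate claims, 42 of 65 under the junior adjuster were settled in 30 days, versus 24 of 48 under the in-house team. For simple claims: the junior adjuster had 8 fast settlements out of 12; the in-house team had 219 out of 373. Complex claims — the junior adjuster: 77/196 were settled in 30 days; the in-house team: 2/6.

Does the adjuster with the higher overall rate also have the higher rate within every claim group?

Moderate: the junior adjuster 42/65 = 64.6%, the in-house team 24/48 = 50.0% → the junior adjuster
Simple: the junior adjuster 8/12 = 66.7%, the in-house team 219/373 = 58.7% → the junior adjuster
Complex: the junior adjuster 77/196 = 39.3%, the in-house team 2/6 = 33.3% → the junior adjuster
Overall: the junior adjuster 127/273 = 46.5%, the in-house team 245/427 = 57.4% → the in-house team
The junior adjuster wins each claim group but the in-house team wins overall — the comparison reverses. The junior adjuster's claims skew toward complex, which has a lower base rate.

No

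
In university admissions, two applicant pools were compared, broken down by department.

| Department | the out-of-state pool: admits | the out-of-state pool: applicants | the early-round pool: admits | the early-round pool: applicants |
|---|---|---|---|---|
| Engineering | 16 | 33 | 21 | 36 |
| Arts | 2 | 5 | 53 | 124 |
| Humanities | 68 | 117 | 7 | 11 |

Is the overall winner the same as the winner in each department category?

No

Engineering: the out-of-state pool 16/33 = 48.5%, the early-round pool 21/36 = 58.3% → the early-round pool
Arts: the out-of-state pool 2/5 = 40.0%, the early-round pool 53/124 = 42.7% → the early-round pool
Humanities: the out-of-state pool 68/117 = 58.1%, the early-round pool 7/11 = 63.6% → the early-round pool
Overall: the out-of-state pool 86/155 = 55.5%, the early-round pool 81/171 = 47.4% → the out-of-state pool
The early-round pool wins each department group but the out-of-state pool wins overall — the comparison reverses. The early-round pool's applicants skew toward Arts, which has a lower base rate.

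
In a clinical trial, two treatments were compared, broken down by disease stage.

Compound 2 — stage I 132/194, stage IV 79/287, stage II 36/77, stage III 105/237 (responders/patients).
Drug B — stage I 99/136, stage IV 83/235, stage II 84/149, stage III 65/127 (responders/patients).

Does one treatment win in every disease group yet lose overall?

No

Stage I: Compound 2 132/194 = 68.0%, Drug B 99/136 = 72.8% → Drug B
Stage IV: Compound 2 79/287 = 27.5%, Drug B 83/235 = 35.3% → Drug B
Stage II: Compound 2 36/77 = 46.8%, Drug B 84/149 = 56.4% → Drug B
Stage III: Compound 2 105/237 = 44.3%, Drug B 65/127 = 51.2% → Drug B
Overall: Compound 2 352/795 = 44.3%, Drug B 331/647 = 51.2% → Drug B
Drug B wins overall and in every disease group — no reversal.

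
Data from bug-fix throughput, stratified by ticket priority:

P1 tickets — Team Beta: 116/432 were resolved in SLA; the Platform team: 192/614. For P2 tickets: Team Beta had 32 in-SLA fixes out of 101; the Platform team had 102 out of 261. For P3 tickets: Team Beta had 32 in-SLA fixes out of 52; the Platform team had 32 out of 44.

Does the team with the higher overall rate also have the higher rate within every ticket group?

Yes

P1: Team Beta 116/432 = 26.9%, the Platform team 192/614 = 31.3% → the Platform team
P2: Team Beta 32/101 = 31.7%, the Platform team 102/261 = 39.1% → the Platform team
P3: Team Beta 32/52 = 61.5%, the Platform team 32/44 = 72.7% → the Platform team
Overall: Team Beta 180/585 = 30.8%, the Platform team 326/919 = 35.5% → the Platform team
The Platform team wins overall and in every ticket group — no reversal.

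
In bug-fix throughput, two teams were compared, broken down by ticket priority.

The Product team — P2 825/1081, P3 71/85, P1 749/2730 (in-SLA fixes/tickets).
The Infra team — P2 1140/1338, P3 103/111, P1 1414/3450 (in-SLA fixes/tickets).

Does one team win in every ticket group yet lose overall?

No

P2: the Product team 825/1081 = 76.3%, the Infra team 1140/1338 = 85.2% → the Infra team
P3: the Product team 71/85 = 83.5%, the Infra team 103/111 = 92.8% → the Infra team
P1: the Product team 749/2730 = 27.4%, the Infra team 1414/3450 = 41.0% → the Infra team
Overall: the Product team 1645/3896 = 42.2%, the Infra team 2657/4899 = 54.2% → the Infra team
The Infra team wins overall and in every ticket group — no reversal.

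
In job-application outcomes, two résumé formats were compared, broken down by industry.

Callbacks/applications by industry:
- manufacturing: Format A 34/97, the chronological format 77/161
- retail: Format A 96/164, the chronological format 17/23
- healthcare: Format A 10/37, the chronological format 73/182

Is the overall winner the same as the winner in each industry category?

No

Manufacturing: Format A 34/97 = 35.1%, the chronological format 77/161 = 47.8% → the chronological format
Retail: Format A 96/164 = 58.5%, the chronological format 17/23 = 73.9% → the chronological format
Healthcare: Format A 10/37 = 27.0%, the chronological format 73/182 = 40.1% → the chronological format
Overall: Format A 140/298 = 47.0%, the chronological format 167/366 = 45.6% → Format A
The chronological format wins each industry group but Format A wins overall — the comparison reverses. The chronological format's applications skew toward healthcare, which has a lower base rate.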